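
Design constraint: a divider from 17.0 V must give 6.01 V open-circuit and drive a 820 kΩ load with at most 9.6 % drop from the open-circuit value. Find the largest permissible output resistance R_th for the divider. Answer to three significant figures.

Loading drop = R_th/(R_th + R_L) ≤ 0.0960, so R_th ≤ R_L · ε/(1−ε) = 820 kΩ × 0.0960/0.9040 = 87.1 kΩ.
(Any R1, R2 with R2/(R1+R2) = 0.354 and R1‖R2 ≤ 87.1 kΩ will meet the spec.)

R_th ≤ 87.1 kΩ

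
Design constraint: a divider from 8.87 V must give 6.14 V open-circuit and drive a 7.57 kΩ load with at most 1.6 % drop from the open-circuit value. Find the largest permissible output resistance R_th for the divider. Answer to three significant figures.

Loading drop = R_th/(R_th + R_L) ≤ 0.0160, so R_th ≤ R_L · ε/(1−ε) = 7.57 kΩ × 0.0160/0.9840 = 123 Ω.
(Any R1, R2 with R2/(R1+R2) = 0.692 and R1‖R2 ≤ 123 Ω will meet the spec.)

R_th ≤ 123 Ω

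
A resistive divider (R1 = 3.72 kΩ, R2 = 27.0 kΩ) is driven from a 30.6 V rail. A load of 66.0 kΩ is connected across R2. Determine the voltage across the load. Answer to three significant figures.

V_out ≈ 25.6 V

The load sits in parallel with R2: R2‖R_L = (27.0 × 66.0) / (27.0 + 66.0) = 19.16 kΩ.
V_out = 30.6 × 19.16 / (3.72 + 19.16) = 30.6 × 19.16/22.88 = 25.6 V.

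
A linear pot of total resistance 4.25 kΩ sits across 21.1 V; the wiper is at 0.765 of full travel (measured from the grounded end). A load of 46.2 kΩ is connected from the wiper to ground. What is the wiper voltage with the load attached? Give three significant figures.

The wiper splits the pot into (1−α)R = 998.8 Ω above and αR = 3251 Ω below.
Lower section ‖ load = 3037 Ω.
V_wiper = 21.1 × 3037/(998.8 + 3037) = 15.9 V.

V ≈ 15.9 V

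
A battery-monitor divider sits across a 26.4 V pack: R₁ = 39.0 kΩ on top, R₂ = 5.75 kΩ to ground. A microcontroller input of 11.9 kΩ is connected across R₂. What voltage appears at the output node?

The load sits in parallel with R₂: R₂‖R_L = (5.75 × 11.9) / (5.75 + 11.9) = 3.877 kΩ.
V_out = 26.4 × 3.877 / (39.0 + 3.877) = 26.4 × 3.877/42.88 = 2.39 V.

V_out ≈ 2.39 V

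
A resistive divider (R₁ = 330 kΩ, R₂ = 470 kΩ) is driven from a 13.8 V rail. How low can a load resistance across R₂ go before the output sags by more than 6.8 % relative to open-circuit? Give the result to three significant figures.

Output resistance R_th = R₁‖R₂ = (330 × 470)/800.0 = 193.9 kΩ.
The fractional drop is R_th/(R_th + R_L); requiring this ≤ 0.0680 gives R_L ≥ R_th(1/0.0680 − 1) = 193.9 × 13.71 = 2.66 MΩ.

R_L(min) ≈ 2.66 MΩ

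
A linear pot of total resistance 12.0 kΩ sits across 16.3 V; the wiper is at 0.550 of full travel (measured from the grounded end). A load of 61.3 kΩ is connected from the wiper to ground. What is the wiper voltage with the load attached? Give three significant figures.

V ≈ 8.55 V

The wiper splits the pot into (1−α)R = 5.400 kΩ above and αR = 6.600 kΩ below.
Lower section ‖ load = 5.958 kΩ.
V_wiper = 16.3 × 5.958/(5.400 + 5.958) = 8.55 V.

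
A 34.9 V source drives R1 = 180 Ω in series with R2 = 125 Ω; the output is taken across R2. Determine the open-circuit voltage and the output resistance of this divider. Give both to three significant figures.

V_th = 14.3 V, R_th = 73.8 Ω

V_th is the open-circuit tap voltage: 34.9 × 125/(180 + 125) = 14.3 V.
With the supply zeroed, R1 and R2 appear in parallel from the tap: R_th = R1‖R2 = (180 × 125)/305.0 = 73.8 Ω.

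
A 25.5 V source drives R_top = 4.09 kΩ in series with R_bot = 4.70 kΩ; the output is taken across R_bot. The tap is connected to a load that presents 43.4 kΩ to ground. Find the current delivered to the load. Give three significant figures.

I_L ≈ 0.299 mA

R_bot‖R_L = 4.241 kΩ; V_out = 25.5 × 4.241/8.331 = 12.98 V.
I_L = V_out / R_L = 12.98 / 43.4 kΩ = 0.299 mA.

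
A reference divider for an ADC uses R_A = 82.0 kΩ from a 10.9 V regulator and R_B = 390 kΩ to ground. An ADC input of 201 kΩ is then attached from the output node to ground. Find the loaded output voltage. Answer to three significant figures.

V_out ≈ 6.74 V

The load sits in parallel with R_B: R_B‖R_L = (390 × 201) / (390 + 201) = 132.6 kΩ.
V_out = 10.9 × 132.6 / (82.0 + 132.6) = 10.9 × 132.6/214.6 = 6.74 V.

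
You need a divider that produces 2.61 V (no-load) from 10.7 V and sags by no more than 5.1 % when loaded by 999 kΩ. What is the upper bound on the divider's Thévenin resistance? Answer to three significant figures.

R_th ≤ 53.7 kΩ

Loading drop = R_th/(R_th + R_L) ≤ 0.0510, so R_th ≤ R_L · ε/(1−ε) = 999 kΩ × 0.0510/0.9490 = 53.7 kΩ.
(Any R1, R2 with R2/(R1+R2) = 0.244 and R1‖R2 ≤ 53.7 kΩ will meet the spec.)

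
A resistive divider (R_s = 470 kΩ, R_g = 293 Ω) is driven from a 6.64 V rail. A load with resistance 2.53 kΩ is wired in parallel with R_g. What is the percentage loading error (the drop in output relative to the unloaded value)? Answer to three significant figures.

10.4 %

The divider's output (Thévenin) resistance is R_s‖R_g = 292.8 Ω.
Fractional drop under load = R_th/(R_th + R_L) = 292.8 / (292.8 + 2530) = 0.1037.
So the output falls by 10.4 %.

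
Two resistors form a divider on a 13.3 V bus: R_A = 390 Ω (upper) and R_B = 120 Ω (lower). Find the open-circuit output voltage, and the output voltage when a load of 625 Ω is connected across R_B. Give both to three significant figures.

Unloaded: 3.13 V; loaded: 2.73 V

Open-circuit: V = 13.3 × 120/(390 + 120) = 3.13 V.
With the load, R_B becomes R_B‖R_L = 100.7 Ω, so V = 13.3 × 100.7/490.7 = 2.73 V.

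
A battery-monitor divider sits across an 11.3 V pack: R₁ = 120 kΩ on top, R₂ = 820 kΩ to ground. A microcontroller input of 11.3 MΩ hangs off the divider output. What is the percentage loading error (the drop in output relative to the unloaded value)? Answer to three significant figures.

0.918 %

The divider's output (Thévenin) resistance is R₁‖R₂ = 104.7 kΩ.
Fractional drop under load = R_th/(R_th + R_L) = 104.7 / (104.7 + 11300) = 0.009179.
So the output falls by 0.918 %.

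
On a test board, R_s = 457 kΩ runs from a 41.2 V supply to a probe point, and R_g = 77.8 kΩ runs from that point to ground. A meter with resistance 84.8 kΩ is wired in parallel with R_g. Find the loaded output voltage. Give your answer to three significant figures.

The load sits in parallel with R_g: R_g‖R_L = (77.8 × 84.8) / (77.8 + 84.8) = 40.57 kΩ.
V_out = 41.2 × 40.57 / (457 + 40.57) = 41.2 × 40.57/497.6 = 3.36 V.
(Unloaded it would have been 5.99 V.)

V_out ≈ 3.36 V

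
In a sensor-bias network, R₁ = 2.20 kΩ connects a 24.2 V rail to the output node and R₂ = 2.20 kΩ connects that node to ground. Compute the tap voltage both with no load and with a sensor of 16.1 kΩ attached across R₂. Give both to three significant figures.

Open-circuit: V = 24.2 × 2.20/(2.20 + 2.20) = 12.1 V.
With the load, R₂ becomes R₂‖R_L = 1.936 kΩ, so V = 24.2 × 1.936/4.136 = 11.3 V.

Unloaded: 12.1 V; loaded: 11.3 V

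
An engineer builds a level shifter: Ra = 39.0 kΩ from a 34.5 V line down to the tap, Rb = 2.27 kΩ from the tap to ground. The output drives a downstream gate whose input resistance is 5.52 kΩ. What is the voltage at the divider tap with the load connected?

The load sits in parallel with Rb: Rb‖R_L = (2.27 × 5.52) / (2.27 + 5.52) = 1.609 kΩ.
V_out = 34.5 × 1.609 / (39.0 + 1.609) = 34.5 × 1.609/40.61 = 1.37 V.

V_out ≈ 1.37 V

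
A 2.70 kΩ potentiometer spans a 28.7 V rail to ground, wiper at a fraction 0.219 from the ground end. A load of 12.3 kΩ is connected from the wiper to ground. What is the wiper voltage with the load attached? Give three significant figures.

V ≈ 6.06 V

The wiper splits the pot into (1−α)R = 2109 Ω above and αR = 591.3 Ω below.
Lower section ‖ load = 564.2 Ω.
V_wiper = 28.7 × 564.2/(2109 + 564.2) = 6.06 V.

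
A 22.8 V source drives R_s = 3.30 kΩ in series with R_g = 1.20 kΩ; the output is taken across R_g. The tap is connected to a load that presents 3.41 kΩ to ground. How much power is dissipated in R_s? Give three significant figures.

Total resistance from the source is R_s + (R_g‖R_L) = 4.188 kΩ, so I = 22.8/4.188 kΩ = 5.445 mA.
P = I²·R_s = (5.445 mA)² × 3.30 kΩ = 97.8 mW.

P ≈ 97.8 mW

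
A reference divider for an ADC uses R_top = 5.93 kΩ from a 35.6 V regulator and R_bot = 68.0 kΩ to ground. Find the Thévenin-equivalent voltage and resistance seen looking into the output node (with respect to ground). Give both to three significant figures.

V_th = 32.7 V, R_th = 5.45 kΩ

V_th is the open-circuit tap voltage: 35.6 × 68.0/(5.93 + 68.0) = 32.7 V.
With the supply zeroed, R_top and R_bot appear in parallel from the tap: R_th = R_top‖R_bot = (5.93 × 68.0)/73.93 = 5.45 kΩ.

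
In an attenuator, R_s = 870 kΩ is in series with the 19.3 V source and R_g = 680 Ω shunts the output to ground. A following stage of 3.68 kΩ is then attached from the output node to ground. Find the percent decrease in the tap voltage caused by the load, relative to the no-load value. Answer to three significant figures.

The divider's output (Thévenin) resistance is R_s‖R_g = 679.5 Ω.
Fractional drop under load = R_th/(R_th + R_L) = 679.5 / (679.5 + 3680) = 0.1559.
So the output falls by 15.6 %.

15.6 %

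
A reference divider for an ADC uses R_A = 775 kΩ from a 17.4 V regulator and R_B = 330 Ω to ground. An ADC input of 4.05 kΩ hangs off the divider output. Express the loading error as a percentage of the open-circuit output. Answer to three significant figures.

7.53 %

The divider's output (Thévenin) resistance is R_A‖R_B = 329.9 Ω.
Fractional drop under load = R_th/(R_th + R_L) = 329.9 / (329.9 + 4050) = 0.07531.
So the output falls by 7.53 %.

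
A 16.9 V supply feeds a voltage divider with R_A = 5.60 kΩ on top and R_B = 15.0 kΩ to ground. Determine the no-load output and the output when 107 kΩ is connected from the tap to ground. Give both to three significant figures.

Unloaded: 12.3 V; loaded: 11.9 V

Open-circuit: V = 16.9 × 15.0/(5.60 + 15.0) = 12.3 V.
With the load, R_B becomes R_B‖R_L = 13.16 kΩ, so V = 16.9 × 13.16/18.76 = 11.9 V.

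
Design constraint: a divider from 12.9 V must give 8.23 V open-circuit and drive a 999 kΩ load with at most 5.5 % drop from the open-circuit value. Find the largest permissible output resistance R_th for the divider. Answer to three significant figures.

Loading drop = R_th/(R_th + R_L) ≤ 0.0550, so R_th ≤ R_L · ε/(1−ε) = 999 kΩ × 0.0550/0.9450 = 58.1 kΩ.

R_th ≤ 58.1 kΩ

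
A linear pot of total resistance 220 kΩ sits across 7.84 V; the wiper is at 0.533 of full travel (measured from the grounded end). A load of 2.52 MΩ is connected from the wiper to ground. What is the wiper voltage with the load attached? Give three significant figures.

V ≈ 4.09 V

The wiper splits the pot into (1−α)R = 102.7 kΩ above and αR = 117.3 kΩ below.
Lower section ‖ load = 112.0 kΩ.
V_wiper = 7.84 × 112.0/(102.7 + 112.0) = 4.09 V.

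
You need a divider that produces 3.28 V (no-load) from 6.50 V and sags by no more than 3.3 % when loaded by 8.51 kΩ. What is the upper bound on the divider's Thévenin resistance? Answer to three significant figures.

R_th ≤ 290 Ω

Loading drop = R_th/(R_th + R_L) ≤ 0.0330, so R_th ≤ R_L · ε/(1−ε) = 8.51 kΩ × 0.0330/0.9670 = 290 Ω.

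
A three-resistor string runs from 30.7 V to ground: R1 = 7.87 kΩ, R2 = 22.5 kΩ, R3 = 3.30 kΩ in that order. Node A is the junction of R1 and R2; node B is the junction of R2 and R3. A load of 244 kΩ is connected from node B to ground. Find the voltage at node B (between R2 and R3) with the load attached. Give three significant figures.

V ≈ 2.97 V

At node B, R3 is in parallel with the load: R3‖R_L = 3.256 kΩ.
Below node A the resistance is R2 + (R3‖R_L) = 25.76 kΩ, so V_A = 30.7 × 25.76/33.63 = 23.51 V.
Then V_B = V_A × (R3‖R_L)/(R2 + R3‖R_L) = 23.51 × 3.256/25.76 = 2.97 V.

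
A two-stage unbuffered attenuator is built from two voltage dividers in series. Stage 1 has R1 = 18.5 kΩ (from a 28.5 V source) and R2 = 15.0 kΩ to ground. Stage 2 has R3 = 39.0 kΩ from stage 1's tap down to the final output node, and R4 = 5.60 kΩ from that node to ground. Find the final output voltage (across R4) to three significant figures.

V_out ≈ 1.35 V

Stage 2 presents R3+R4 = 44.60 kΩ as a load on stage 1's tap.
Stage 1's lower leg becomes R2‖(R3+R4) = 11.22 kΩ, so V_mid = 28.5 × 11.22/29.72 = 10.76 V.
Stage 2 is itself unloaded: V_out = V_mid × R4/(R3+R4) = 10.76 × 5.60/44.60 = 1.35 V.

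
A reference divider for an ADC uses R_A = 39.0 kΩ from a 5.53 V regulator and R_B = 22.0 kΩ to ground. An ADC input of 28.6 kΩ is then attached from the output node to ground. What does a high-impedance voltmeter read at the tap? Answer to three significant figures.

V_out ≈ 1.34 V

The load sits in parallel with R_B: R_B‖R_L = (22.0 × 28.6) / (22.0 + 28.6) = 12.43 kΩ.
V_out = 5.53 × 12.43 / (39.0 + 12.43) = 5.53 × 12.43/51.43 = 1.34 V.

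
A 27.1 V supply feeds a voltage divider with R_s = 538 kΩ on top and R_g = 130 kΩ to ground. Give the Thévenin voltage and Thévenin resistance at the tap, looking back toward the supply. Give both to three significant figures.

V_th is the open-circuit tap voltage: 27.1 × 130/(538 + 130) = 5.27 V.
With the supply zeroed, R_s and R_g appear in parallel from the tap: R_th = R_s‖R_g = (538 × 130)/668.0 = 105 kΩ.

V_th = 5.27 V, R_th = 105 kΩ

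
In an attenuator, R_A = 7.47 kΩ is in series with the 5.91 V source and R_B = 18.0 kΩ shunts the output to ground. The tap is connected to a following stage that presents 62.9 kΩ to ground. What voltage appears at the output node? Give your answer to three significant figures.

V_out ≈ 3.85 V

The load sits in parallel with R_B: R_B‖R_L = (18.0 × 62.9) / (18.0 + 62.9) = 14.00 kΩ.
V_out = 5.91 × 14.00 / (7.47 + 14.00) = 5.91 × 14.00/21.47 = 3.85 V.
(Unloaded it would have been 4.18 V.)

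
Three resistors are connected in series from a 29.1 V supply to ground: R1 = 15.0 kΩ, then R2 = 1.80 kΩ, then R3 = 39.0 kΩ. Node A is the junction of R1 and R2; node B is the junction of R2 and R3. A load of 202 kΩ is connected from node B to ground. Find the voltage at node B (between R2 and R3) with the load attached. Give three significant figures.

V ≈ 19.2 V

At node B, R3 is in parallel with the load: R3‖R_L = 32.69 kΩ.
Below node A the resistance is R2 + (R3‖R_L) = 34.49 kΩ, so V_A = 29.1 × 34.49/49.49 = 20.28 V.
Then V_B = V_A × (R3‖R_L)/(R2 + R3‖R_L) = 20.28 × 32.69/34.49 = 19.2 V.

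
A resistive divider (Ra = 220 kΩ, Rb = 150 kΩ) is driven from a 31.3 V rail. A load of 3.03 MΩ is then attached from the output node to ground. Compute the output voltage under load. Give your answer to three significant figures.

V_out ≈ 12.3 V

The load sits in parallel with Rb: Rb‖R_L = (150 × 3030) / (150 + 3030) = 142.9 kΩ.
V_out = 31.3 × 142.9 / (220 + 142.9) = 31.3 × 142.9/362.9 = 12.3 V.
(Unloaded it would have been 12.7 V.)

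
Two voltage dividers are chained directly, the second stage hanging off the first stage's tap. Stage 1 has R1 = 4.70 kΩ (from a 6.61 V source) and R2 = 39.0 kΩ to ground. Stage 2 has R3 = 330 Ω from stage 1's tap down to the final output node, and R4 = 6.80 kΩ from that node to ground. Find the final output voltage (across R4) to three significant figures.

V_out ≈ 3.54 V

Stage 2 presents R3+R4 = 7130 Ω as a load on stage 1's tap.
Stage 1's lower leg becomes R2‖(R3+R4) = 6028 Ω, so V_mid = 6.61 × 6028/10730 = 3.714 V.
Stage 2 is itself unloaded: V_out = V_mid × R4/(R3+R4) = 3.714 × 6800/7130 = 3.54 V.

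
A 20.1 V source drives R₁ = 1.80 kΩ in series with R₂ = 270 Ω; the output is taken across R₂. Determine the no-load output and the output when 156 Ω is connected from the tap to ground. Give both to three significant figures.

Unloaded: 2.62 V; loaded: 1.05 V

Open-circuit: V = 20.1 × 270/(1800 + 270) = 2.62 V.
With the load, R₂ becomes R₂‖R_L = 98.87 Ω, so V = 20.1 × 98.87/1899 = 1.05 V.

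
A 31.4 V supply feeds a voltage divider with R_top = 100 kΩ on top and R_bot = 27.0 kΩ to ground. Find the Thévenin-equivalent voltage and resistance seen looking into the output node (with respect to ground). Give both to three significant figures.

V_th is the open-circuit tap voltage: 31.4 × 27.0/(100 + 27.0) = 6.68 V.
With the supply zeroed, R_top and R_bot appear in parallel from the tap: R_th = R_top‖R_bot = (100 × 27.0)/127.0 = 21.3 kΩ.

V_th = 6.68 V, R_th = 21.3 kΩ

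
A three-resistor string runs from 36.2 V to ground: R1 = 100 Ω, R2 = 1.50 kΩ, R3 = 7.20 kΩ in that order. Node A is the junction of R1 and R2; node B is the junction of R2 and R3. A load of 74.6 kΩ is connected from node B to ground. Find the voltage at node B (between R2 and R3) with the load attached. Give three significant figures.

At node B, R3 is in parallel with the load: R3‖R_L = 6566 Ω.
Below node A the resistance is R2 + (R3‖R_L) = 8066 Ω, so V_A = 36.2 × 8066/8166 = 35.76 V.
Then V_B = V_A × (R3‖R_L)/(R2 + R3‖R_L) = 35.76 × 6566/8066 = 29.1 V.

V ≈ 29.1 V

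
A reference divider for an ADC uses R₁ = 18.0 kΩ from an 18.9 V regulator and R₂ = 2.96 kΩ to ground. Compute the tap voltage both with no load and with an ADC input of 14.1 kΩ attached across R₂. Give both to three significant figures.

Unloaded: 2.67 V; loaded: 2.26 V

Open-circuit: V = 18.9 × 2.96/(18.0 + 2.96) = 2.67 V.
With the load, R₂ becomes R₂‖R_L = 2.446 kΩ, so V = 18.9 × 2.446/20.45 = 2.26 V.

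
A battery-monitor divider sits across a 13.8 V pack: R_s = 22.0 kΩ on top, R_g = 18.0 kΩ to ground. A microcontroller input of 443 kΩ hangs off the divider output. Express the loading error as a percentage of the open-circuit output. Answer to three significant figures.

The divider's output (Thévenin) resistance is R_s‖R_g = 9.900 kΩ.
Fractional drop under load = R_th/(R_th + R_L) = 9.900 / (9.900 + 443) = 0.02186.
So the output falls by 2.19 %.

2.19 %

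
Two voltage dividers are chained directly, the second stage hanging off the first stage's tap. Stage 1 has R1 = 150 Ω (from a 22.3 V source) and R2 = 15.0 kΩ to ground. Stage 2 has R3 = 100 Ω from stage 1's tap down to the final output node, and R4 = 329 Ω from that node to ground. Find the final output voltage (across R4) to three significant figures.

V_out ≈ 12.6 V

Stage 2 presents R3+R4 = 429.0 Ω as a load on stage 1's tap.
Stage 1's lower leg becomes R2‖(R3+R4) = 417.1 Ω, so V_mid = 22.3 × 417.1/567.1 = 16.40 V.
Stage 2 is itself unloaded: V_out = V_mid × R4/(R3+R4) = 16.40 × 329/429.0 = 12.6 V.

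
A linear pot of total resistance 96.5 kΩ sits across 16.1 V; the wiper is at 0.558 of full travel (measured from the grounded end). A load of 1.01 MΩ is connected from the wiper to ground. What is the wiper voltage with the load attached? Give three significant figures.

The wiper splits the pot into (1−α)R = 42.65 kΩ above and αR = 53.85 kΩ below.
Lower section ‖ load = 51.12 kΩ.
V_wiper = 16.1 × 51.12/(42.65 + 51.12) = 8.78 V.

V ≈ 8.78 V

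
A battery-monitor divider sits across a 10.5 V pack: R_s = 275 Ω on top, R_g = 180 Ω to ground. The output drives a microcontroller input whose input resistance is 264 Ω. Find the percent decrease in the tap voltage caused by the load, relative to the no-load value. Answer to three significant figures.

29.2 %

Unloaded V = 10.5 × 180/455.0 = 4.154 V.
Loaded: R_g‖R_L = 107.0 Ω, giving V = 10.5 × 107.0/382.0 = 2.942 V.
Drop = (4.154 − 2.942) / 4.154 = 29.2 %.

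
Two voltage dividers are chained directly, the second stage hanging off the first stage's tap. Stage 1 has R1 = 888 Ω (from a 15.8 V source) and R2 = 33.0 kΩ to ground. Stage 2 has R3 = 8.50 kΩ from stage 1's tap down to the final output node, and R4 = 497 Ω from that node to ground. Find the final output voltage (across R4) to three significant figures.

V_out ≈ 0.775 V

Stage 2 presents R3+R4 = 8997 Ω as a load on stage 1's tap.
Stage 1's lower leg becomes R2‖(R3+R4) = 7070 Ω, so V_mid = 15.8 × 7070/7958 = 14.04 V.
Stage 2 is itself unloaded: V_out = V_mid × R4/(R3+R4) = 14.04 × 497/8997 = 0.775 V.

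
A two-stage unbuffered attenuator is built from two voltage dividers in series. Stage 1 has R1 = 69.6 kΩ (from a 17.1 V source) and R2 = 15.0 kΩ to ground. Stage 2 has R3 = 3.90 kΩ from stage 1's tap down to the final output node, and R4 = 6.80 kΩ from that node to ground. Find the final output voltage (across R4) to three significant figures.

Stage 2 presents R3+R4 = 10.70 kΩ as a load on stage 1's tap.
Stage 1's lower leg becomes R2‖(R3+R4) = 6.245 kΩ, so V_mid = 17.1 × 6.245/75.85 = 1.408 V.
Stage 2 is itself unloaded: V_out = V_mid × R4/(R3+R4) = 1.408 × 6.80/10.70 = 0.895 V.

V_out ≈ 0.895 V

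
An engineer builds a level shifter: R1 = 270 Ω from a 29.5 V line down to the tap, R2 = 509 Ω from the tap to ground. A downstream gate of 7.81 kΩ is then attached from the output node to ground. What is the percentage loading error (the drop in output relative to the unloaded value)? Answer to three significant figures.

2.21 %

The divider's output (Thévenin) resistance is R1‖R2 = 176.4 Ω.
Fractional drop under load = R_th/(R_th + R_L) = 176.4 / (176.4 + 7810) = 0.02209.
So the output falls by 2.21 %.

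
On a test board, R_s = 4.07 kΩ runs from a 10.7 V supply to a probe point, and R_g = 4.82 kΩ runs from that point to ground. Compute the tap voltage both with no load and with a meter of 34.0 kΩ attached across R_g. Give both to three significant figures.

Unloaded: 5.80 V; loaded: 5.45 V

Open-circuit: V = 10.7 × 4.82/(4.07 + 4.82) = 5.80 V.
With the load, R_g becomes R_g‖R_L = 4.222 kΩ, so V = 10.7 × 4.222/8.292 = 5.45 V.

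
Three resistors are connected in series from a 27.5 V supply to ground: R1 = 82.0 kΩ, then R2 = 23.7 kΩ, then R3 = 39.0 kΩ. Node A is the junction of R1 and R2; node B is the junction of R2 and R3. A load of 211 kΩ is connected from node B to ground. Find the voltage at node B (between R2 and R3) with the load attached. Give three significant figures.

V ≈ 6.53 V

At node B, R3 is in parallel with the load: R3‖R_L = 32.92 kΩ.
Below node A the resistance is R2 + (R3‖R_L) = 56.62 kΩ, so V_A = 27.5 × 56.62/138.6 = 11.23 V.
Then V_B = V_A × (R3‖R_L)/(R2 + R3‖R_L) = 11.23 × 32.92/56.62 = 6.53 V.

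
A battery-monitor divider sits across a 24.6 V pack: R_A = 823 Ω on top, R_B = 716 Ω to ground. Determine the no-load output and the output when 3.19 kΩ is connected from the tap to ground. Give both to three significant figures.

Open-circuit: V = 24.6 × 716/(823 + 716) = 11.4 V.
With the load, R_B becomes R_B‖R_L = 584.8 Ω, so V = 24.6 × 584.8/1408 = 10.2 V.

Unloaded: 11.4 V; loaded: 10.2 V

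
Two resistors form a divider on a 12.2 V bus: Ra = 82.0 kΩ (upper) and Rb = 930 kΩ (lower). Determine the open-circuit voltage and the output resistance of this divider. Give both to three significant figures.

V_th is the open-circuit tap voltage: 12.2 × 930/(82.0 + 930) = 11.2 V.
With the supply zeroed, Ra and Rb appear in parallel from the tap: R_th = Ra‖Rb = (82.0 × 930)/1012 = 75.4 kΩ.

V_th = 11.2 V, R_th = 75.4 kΩ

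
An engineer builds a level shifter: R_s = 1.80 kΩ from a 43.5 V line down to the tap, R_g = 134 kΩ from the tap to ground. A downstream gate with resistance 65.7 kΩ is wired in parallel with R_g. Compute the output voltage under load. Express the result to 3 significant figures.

The load sits in parallel with R_g: R_g‖R_L = (134 × 65.7) / (134 + 65.7) = 44.09 kΩ.
V_out = 43.5 × 44.09 / (1.80 + 44.09) = 43.5 × 44.09/45.89 = 41.8 V.

V_out ≈ 41.8 V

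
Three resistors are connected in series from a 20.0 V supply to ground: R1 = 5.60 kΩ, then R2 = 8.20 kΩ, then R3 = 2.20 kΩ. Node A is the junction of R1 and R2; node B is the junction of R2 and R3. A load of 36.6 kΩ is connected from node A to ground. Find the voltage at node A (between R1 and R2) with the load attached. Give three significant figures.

V ≈ 11.8 V

Below node A the series string R2+R3 = 10.40 kΩ sits in parallel with the 36.6 kΩ load: 8.099 kΩ.
V_A = 20.0 × 8.099/(5.60 + 8.099) = 11.8 V.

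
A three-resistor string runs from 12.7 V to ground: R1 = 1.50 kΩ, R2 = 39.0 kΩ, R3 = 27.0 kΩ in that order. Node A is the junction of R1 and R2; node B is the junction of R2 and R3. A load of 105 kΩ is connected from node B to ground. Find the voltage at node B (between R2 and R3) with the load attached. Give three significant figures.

V ≈ 4.40 V

At node B, R3 is in parallel with the load: R3‖R_L = 21.48 kΩ.
Below node A the resistance is R2 + (R3‖R_L) = 60.48 kΩ, so V_A = 12.7 × 60.48/61.98 = 12.39 V.
Then V_B = V_A × (R3‖R_L)/(R2 + R3‖R_L) = 12.39 × 21.48/60.48 = 4.40 V.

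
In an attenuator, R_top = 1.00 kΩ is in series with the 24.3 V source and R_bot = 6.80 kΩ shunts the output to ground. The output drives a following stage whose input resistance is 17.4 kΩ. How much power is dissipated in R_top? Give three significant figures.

P ≈ 17.0 mW

Total resistance from the source is R_top + (R_bot‖R_L) = 5.889 kΩ, so I = 24.3/5.889 kΩ = 4.126 mA.
P = I²·R_top = (4.126 mA)² × 1.00 kΩ = 17.0 mW.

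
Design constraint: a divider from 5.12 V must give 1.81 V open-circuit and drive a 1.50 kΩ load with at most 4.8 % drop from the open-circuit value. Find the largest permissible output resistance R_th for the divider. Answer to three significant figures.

R_th ≤ 75.6 Ω

Loading drop = R_th/(R_th + R_L) ≤ 0.0480, so R_th ≤ R_L · ε/(1−ε) = 1.50 kΩ × 0.0480/0.9520 = 75.6 Ω.
(Any R1, R2 with R2/(R1+R2) = 0.354 and R1‖R2 ≤ 75.6 Ω will meet the spec.)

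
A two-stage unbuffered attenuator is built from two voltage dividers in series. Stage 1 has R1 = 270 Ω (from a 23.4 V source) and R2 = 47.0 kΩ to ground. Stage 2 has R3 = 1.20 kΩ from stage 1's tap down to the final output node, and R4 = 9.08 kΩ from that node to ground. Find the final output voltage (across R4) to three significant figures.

Stage 2 presents R3+R4 = 10280 Ω as a load on stage 1's tap.
Stage 1's lower leg becomes R2‖(R3+R4) = 8435 Ω, so V_mid = 23.4 × 8435/8705 = 22.67 V.
Stage 2 is itself unloaded: V_out = V_mid × R4/(R3+R4) = 22.67 × 9080/10280 = 20.0 V.

V_out ≈ 20.0 V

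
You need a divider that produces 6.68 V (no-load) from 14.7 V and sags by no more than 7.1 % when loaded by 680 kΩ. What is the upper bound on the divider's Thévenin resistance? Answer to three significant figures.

Loading drop = R_th/(R_th + R_L) ≤ 0.0710, so R_th ≤ R_L · ε/(1−ε) = 680 kΩ × 0.0710/0.9290 = 52.0 kΩ.

R_th ≤ 52.0 kΩ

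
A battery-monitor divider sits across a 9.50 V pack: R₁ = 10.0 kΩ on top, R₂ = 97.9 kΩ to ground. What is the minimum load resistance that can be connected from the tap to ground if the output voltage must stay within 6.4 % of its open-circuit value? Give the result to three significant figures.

R_L(min) ≈ 133 kΩ

Output resistance R_th = R₁‖R₂ = (10.0 × 97.9)/107.9 = 9.073 kΩ.
The fractional drop is R_th/(R_th + R_L); requiring this ≤ 0.0640 gives R_L ≥ R_th(1/0.0640 − 1) = 9.073 × 14.62 = 133 kΩ.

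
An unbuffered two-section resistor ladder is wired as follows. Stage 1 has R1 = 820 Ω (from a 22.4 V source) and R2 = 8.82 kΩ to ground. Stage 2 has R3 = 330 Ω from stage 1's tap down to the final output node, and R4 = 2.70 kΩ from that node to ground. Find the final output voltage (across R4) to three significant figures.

Stage 2 presents R3+R4 = 3030 Ω as a load on stage 1's tap.
Stage 1's lower leg becomes R2‖(R3+R4) = 2255 Ω, so V_mid = 22.4 × 2255/3075 = 16.43 V.
Stage 2 is itself unloaded: V_out = V_mid × R4/(R3+R4) = 16.43 × 2700/3030 = 14.6 V.

V_out ≈ 14.6 V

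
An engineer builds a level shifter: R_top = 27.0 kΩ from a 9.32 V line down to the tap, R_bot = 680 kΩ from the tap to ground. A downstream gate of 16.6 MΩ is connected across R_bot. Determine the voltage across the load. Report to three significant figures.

V_out ≈ 8.95 V

The load sits in parallel with R_bot: R_bot‖R_L = (680 × 16600) / (680 + 16600) = 653.2 kΩ.
V_out = 9.32 × 653.2 / (27.0 + 653.2) = 9.32 × 653.2/680.2 = 8.95 V.
(Unloaded it would have been 8.96 V.)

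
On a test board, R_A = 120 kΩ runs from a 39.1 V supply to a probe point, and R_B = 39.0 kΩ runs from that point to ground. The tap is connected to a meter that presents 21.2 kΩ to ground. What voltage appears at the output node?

V_out ≈ 4.02 V

The load sits in parallel with R_B: R_B‖R_L = (39.0 × 21.2) / (39.0 + 21.2) = 13.73 kΩ.
V_out = 39.1 × 13.73 / (120 + 13.73) = 39.1 × 13.73/133.7 = 4.02 V.
(Unloaded it would have been 9.59 V.)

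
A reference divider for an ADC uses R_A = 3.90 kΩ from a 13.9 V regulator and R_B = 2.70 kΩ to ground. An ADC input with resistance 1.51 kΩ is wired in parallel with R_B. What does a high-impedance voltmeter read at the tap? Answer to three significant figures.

V_out ≈ 2.76 V

The load sits in parallel with R_B: R_B‖R_L = (2.70 × 1.51) / (2.70 + 1.51) = 0.9684 kΩ.
V_out = 13.9 × 0.9684 / (3.90 + 0.9684) = 13.9 × 0.9684/4.868 = 2.76 V.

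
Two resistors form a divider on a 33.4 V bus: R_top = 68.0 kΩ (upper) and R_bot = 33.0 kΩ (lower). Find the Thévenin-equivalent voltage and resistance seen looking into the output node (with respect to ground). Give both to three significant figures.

V_th is the open-circuit tap voltage: 33.4 × 33.0/(68.0 + 33.0) = 10.9 V.
With the supply zeroed, R_top and R_bot appear in parallel from the tap: R_th = R_top‖R_bot = (68.0 × 33.0)/101.0 = 22.2 kΩ.

V_th = 10.9 V, R_th = 22.2 kΩ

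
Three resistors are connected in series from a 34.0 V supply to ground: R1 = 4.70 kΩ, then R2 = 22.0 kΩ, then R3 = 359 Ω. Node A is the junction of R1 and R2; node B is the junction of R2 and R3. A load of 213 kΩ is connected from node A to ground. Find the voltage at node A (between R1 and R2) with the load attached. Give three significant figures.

V ≈ 27.6 V

Below node A the series string R2+R3 = 22360 Ω sits in parallel with the 213000 Ω load: 20230 Ω.
V_A = 34.0 × 20230/(4700 + 20230) = 27.6 V.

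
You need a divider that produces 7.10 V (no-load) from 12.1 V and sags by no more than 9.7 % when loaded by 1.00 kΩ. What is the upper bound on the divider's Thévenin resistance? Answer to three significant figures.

Loading drop = R_th/(R_th + R_L) ≤ 0.0970, so R_th ≤ R_L · ε/(1−ε) = 1.00 kΩ × 0.0970/0.9030 = 107 Ω.
(Any R1, R2 with R2/(R1+R2) = 0.587 and R1‖R2 ≤ 107 Ω will meet the spec.)

R_th ≤ 107 Ω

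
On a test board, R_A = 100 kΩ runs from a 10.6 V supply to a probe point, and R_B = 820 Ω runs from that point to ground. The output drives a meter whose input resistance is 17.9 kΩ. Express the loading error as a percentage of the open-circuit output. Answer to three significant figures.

4.35 %

The divider's output (Thévenin) resistance is R_A‖R_B = 813.3 Ω.
Fractional drop under load = R_th/(R_th + R_L) = 813.3 / (813.3 + 17900) = 0.04346.
So the output falls by 4.35 %.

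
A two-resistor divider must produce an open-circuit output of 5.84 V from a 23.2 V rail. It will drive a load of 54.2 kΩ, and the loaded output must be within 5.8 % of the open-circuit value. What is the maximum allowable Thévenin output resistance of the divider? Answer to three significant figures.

R_th ≤ 3.34 kΩ

Loading drop = R_th/(R_th + R_L) ≤ 0.0580, so R_th ≤ R_L · ε/(1−ε) = 54.2 kΩ × 0.0580/0.9420 = 3.34 kΩ.
(Any R1, R2 with R2/(R1+R2) = 0.252 and R1‖R2 ≤ 3.34 kΩ will meet the spec.)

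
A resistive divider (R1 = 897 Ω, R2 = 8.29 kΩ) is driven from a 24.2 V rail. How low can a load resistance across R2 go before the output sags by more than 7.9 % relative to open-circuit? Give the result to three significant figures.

R_L(min) ≈ 9.44 kΩ

Output resistance R_th = R1‖R2 = (897 × 8290)/9187 = 809.4 Ω.
The fractional drop is R_th/(R_th + R_L); requiring this ≤ 0.0790 gives R_L ≥ R_th(1/0.0790 − 1) = 809.4 × 11.66 = 9.44 kΩ.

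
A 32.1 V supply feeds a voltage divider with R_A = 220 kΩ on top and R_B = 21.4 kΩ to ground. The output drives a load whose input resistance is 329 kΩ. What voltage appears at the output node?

V_out ≈ 2.69 V

The load sits in parallel with R_B: R_B‖R_L = (21.4 × 329) / (21.4 + 329) = 20.09 kΩ.
V_out = 32.1 × 20.09 / (220 + 20.09) = 32.1 × 20.09/240.1 = 2.69 V.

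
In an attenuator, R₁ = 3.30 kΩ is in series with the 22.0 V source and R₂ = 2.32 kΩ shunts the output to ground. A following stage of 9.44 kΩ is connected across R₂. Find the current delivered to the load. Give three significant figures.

I_L ≈ 0.841 mA

R₂‖R_L = 1.862 kΩ; V_out = 22.0 × 1.862/5.162 = 7.937 V.
I_L = V_out / R_L = 7.937 / 9.44 kΩ = 0.841 mA.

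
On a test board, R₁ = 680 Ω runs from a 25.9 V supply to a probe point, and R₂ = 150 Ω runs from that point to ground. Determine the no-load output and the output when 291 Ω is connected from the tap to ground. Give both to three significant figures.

Open-circuit: V = 25.9 × 150/(680 + 150) = 4.68 V.
With the load, R₂ becomes R₂‖R_L = 98.98 Ω, so V = 25.9 × 98.98/779.0 = 3.29 V.

Unloaded: 4.68 V; loaded: 3.29 V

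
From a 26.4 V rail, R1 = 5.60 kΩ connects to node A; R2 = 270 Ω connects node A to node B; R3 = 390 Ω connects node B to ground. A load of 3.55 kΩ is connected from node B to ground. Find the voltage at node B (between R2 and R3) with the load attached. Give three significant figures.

V ≈ 1.49 V

At node B, R3 is in parallel with the load: R3‖R_L = 351.4 Ω.
Below node A the resistance is R2 + (R3‖R_L) = 621.4 Ω, so V_A = 26.4 × 621.4/6221 = 2.637 V.
Then V_B = V_A × (R3‖R_L)/(R2 + R3‖R_L) = 2.637 × 351.4/621.4 = 1.49 V.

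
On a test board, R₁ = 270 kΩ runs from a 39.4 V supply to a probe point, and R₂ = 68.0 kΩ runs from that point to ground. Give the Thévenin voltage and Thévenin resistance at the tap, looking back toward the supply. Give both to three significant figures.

V_th is the open-circuit tap voltage: 39.4 × 68.0/(270 + 68.0) = 7.93 V.
With the supply zeroed, R₁ and R₂ appear in parallel from the tap: R_th = R₁‖R₂ = (270 × 68.0)/338.0 = 54.3 kΩ.

V_th = 7.93 V, R_th = 54.3 kΩ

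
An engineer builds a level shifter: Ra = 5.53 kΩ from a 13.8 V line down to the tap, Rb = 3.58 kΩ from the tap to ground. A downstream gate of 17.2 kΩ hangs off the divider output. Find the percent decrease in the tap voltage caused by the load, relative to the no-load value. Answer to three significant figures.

11.2 %

The divider's output (Thévenin) resistance is Ra‖Rb = 2.173 kΩ.
Fractional drop under load = R_th/(R_th + R_L) = 2.173 / (2.173 + 17.2) = 0.1122.
So the output falls by 11.2 %.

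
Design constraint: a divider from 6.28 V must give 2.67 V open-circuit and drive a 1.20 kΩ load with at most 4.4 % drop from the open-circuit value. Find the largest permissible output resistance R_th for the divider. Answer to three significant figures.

Loading drop = R_th/(R_th + R_L) ≤ 0.0440, so R_th ≤ R_L · ε/(1−ε) = 1.20 kΩ × 0.0440/0.9560 = 55.2 Ω.
(Any R1, R2 with R2/(R1+R2) = 0.425 and R1‖R2 ≤ 55.2 Ω will meet the spec.)

R_th ≤ 55.2 Ω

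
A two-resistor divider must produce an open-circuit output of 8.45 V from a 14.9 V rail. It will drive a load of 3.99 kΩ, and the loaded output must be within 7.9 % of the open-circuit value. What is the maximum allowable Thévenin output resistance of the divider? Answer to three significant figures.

R_th ≤ 342 Ω

Loading drop = R_th/(R_th + R_L) ≤ 0.0790, so R_th ≤ R_L · ε/(1−ε) = 3.99 kΩ × 0.0790/0.9210 = 342 Ω.
(Any R1, R2 with R2/(R1+R2) = 0.567 and R1‖R2 ≤ 342 Ω will meet the spec.)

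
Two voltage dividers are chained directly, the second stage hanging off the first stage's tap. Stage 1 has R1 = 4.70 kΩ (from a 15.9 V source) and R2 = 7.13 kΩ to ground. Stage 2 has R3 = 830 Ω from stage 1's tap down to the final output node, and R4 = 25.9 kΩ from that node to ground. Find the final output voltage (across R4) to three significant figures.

Stage 2 presents R3+R4 = 26730 Ω as a load on stage 1's tap.
Stage 1's lower leg becomes R2‖(R3+R4) = 5629 Ω, so V_mid = 15.9 × 5629/10330 = 8.665 V.
Stage 2 is itself unloaded: V_out = V_mid × R4/(R3+R4) = 8.665 × 25900/26730 = 8.40 V.

V_out ≈ 8.40 V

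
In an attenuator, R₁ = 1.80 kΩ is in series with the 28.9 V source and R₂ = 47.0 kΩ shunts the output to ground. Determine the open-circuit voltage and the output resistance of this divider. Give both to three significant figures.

V_th is the open-circuit tap voltage: 28.9 × 47.0/(1.80 + 47.0) = 27.8 V.
With the supply zeroed, R₁ and R₂ appear in parallel from the tap: R_th = R₁‖R₂ = (1.80 × 47.0)/48.80 = 1.73 kΩ.

V_th = 27.8 V, R_th = 1.73 kΩ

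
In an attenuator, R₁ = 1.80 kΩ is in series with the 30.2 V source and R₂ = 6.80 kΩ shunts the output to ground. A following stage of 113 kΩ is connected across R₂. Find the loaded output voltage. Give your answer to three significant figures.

V_out ≈ 23.6 V

The load sits in parallel with R₂: R₂‖R_L = (6.80 × 113) / (6.80 + 113) = 6.414 kΩ.
V_out = 30.2 × 6.414 / (1.80 + 6.414) = 30.2 × 6.414/8.214 = 23.6 V.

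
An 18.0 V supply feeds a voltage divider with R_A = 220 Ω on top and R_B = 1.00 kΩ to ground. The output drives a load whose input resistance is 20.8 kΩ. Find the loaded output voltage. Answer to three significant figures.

The load sits in parallel with R_B: R_B‖R_L = (1000 × 20800) / (1000 + 20800) = 954.1 Ω.
V_out = 18.0 × 954.1 / (220 + 954.1) = 18.0 × 954.1/1174 = 14.6 V.

V_out ≈ 14.6 V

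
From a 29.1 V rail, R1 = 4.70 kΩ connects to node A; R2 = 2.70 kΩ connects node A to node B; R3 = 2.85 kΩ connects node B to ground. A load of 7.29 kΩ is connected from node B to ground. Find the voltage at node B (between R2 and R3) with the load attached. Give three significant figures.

V ≈ 6.31 V

At node B, R3 is in parallel with the load: R3‖R_L = 2.049 kΩ.
Below node A the resistance is R2 + (R3‖R_L) = 4.749 kΩ, so V_A = 29.1 × 4.749/9.449 = 14.63 V.
Then V_B = V_A × (R3‖R_L)/(R2 + R3‖R_L) = 14.63 × 2.049/4.749 = 6.31 V.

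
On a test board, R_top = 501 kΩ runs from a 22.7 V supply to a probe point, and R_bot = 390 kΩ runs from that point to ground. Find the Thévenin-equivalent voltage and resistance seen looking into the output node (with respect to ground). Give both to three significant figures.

V_th is the open-circuit tap voltage: 22.7 × 390/(501 + 390) = 9.94 V.
With the supply zeroed, R_top and R_bot appear in parallel from the tap: R_th = R_top‖R_bot = (501 × 390)/891.0 = 219 kΩ.

V_th = 9.94 V, R_th = 219 kΩ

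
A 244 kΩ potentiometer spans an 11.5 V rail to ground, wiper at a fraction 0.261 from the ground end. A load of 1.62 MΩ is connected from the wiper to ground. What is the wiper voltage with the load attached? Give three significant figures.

The wiper splits the pot into (1−α)R = 180.3 kΩ above and αR = 63.68 kΩ below.
Lower section ‖ load = 61.28 kΩ.
V_wiper = 11.5 × 61.28/(180.3 + 61.28) = 2.92 V.

V ≈ 2.92 V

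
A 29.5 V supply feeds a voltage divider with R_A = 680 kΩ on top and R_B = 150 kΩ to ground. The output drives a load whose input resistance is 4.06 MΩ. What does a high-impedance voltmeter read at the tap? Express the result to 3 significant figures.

V_out ≈ 5.17 V

The load sits in parallel with R_B: R_B‖R_L = (150 × 4060) / (150 + 4060) = 144.7 kΩ.
V_out = 29.5 × 144.7 / (680 + 144.7) = 29.5 × 144.7/824.7 = 5.17 V.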